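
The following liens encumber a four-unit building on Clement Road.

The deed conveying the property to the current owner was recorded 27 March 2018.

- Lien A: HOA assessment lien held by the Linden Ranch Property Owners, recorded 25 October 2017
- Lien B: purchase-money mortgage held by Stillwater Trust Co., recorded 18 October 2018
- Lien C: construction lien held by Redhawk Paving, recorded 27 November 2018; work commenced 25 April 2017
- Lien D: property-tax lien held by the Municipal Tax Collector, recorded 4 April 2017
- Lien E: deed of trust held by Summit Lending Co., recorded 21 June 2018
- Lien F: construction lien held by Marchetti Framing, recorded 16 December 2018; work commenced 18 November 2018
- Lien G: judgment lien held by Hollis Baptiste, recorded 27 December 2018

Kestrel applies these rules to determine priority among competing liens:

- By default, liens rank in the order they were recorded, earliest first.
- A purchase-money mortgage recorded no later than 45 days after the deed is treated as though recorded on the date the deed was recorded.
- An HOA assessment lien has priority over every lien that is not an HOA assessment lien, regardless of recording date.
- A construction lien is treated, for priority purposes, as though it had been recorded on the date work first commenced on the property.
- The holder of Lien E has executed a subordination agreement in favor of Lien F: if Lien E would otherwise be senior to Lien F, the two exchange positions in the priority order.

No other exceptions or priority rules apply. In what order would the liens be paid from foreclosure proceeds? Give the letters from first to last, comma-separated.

A, D, C, F, B, E, G

First, effective dates: B was recorded 205 days after the deed, outside the 45-day window, so it keeps its recording date; C's effective date is 25 April 2017, when work began; F relates back to 18 November 2018 (work commenced).
As an HOA assessment lien, A is senior to every other lien.
Remaining liens by effective date: D (4 April 2017), C (25 April 2017), E (21 June 2018), B (18 October 2018), F (18 November 2018), G (27 December 2018).
E would otherwise be senior to F, so under the subordination agreement E and F exchange positions.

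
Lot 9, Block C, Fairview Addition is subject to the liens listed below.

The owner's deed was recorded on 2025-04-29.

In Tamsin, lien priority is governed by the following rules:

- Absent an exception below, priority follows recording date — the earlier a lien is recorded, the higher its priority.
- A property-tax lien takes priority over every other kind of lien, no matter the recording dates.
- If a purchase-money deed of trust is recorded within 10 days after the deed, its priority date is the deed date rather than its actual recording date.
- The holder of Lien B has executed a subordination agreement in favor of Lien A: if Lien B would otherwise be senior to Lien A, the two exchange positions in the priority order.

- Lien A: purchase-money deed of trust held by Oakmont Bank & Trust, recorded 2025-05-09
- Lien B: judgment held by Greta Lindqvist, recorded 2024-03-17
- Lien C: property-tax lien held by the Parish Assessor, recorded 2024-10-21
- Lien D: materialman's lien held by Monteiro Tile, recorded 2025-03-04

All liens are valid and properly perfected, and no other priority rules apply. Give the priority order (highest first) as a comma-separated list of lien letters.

C, A, D, B

Effective dates: A's effective date is the deed date, 2025-04-29.
As a property-tax lien, C is senior to every other lien.
Ordering the rest by effective date: B (2024-03-17), D (2025-03-04), A (2025-04-29).
Because B would otherwise rank above A, the subordination swaps them.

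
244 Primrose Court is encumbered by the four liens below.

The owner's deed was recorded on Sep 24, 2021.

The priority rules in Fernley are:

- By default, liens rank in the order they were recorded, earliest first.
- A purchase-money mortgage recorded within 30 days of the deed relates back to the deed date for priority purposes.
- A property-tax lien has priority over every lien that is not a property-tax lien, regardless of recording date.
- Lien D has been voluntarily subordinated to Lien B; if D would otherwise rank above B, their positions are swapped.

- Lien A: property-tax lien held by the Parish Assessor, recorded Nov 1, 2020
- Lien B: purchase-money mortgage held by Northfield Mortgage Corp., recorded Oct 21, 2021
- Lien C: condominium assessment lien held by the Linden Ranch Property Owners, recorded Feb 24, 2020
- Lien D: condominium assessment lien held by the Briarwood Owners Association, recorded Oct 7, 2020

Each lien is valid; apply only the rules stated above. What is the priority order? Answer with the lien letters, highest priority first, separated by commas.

A, C, B, D

Effective dates after the stated exceptions: B's effective date is the deed date, Sep 24, 2021.
A is a property-tax lien, so it outranks all other liens regardless of date.
Ordering the rest by effective date: C (Feb 24, 2020), D (Oct 7, 2020), B (Sep 24, 2021).
D is senior to B before the subordination, so the two trade places.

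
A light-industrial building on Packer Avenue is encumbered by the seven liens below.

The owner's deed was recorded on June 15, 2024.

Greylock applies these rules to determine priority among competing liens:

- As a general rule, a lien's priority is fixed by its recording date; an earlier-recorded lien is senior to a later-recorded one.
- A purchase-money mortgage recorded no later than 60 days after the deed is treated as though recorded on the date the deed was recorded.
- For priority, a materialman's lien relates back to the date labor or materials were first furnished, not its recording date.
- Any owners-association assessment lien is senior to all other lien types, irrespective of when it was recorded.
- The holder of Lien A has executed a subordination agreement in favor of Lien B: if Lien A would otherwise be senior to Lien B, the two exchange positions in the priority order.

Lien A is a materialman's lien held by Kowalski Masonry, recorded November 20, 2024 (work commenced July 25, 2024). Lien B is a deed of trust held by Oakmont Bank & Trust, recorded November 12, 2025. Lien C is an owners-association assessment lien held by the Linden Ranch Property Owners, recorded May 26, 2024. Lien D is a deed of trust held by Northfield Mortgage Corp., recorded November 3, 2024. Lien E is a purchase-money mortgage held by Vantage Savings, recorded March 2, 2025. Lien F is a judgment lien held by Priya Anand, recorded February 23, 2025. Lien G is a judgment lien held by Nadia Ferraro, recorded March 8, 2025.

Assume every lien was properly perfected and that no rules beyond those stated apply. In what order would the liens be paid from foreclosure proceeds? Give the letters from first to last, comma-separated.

First, effective dates: A's effective date is July 25, 2024, when work began; E missed the 60-day window (260 days after the deed), so its recording date stands.
C, as an owners-association assessment lien, has superpriority and ranks first.
Among the remaining liens, by effective date: A (July 25, 2024), D (November 3, 2024), F (February 23, 2025), E (March 2, 2025), G (March 8, 2025), B (November 12, 2025).
The subordination applies — A was senior to B — so A and B swap.

C, B, D, F, E, G, A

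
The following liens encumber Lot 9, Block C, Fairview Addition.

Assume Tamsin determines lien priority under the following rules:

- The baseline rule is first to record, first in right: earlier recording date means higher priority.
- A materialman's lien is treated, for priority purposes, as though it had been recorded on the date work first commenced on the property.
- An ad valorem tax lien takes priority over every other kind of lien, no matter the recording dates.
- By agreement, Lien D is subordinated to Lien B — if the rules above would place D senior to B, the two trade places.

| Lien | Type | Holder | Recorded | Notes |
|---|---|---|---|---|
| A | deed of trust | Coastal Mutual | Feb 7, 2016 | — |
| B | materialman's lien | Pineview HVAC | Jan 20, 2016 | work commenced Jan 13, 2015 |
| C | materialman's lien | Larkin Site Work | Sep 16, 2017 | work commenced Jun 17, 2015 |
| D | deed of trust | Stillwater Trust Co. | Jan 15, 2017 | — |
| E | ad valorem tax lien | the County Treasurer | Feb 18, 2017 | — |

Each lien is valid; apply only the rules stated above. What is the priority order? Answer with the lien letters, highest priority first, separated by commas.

E, B, C, A, D

Adjusting effective dates: B's effective date is Jan 13, 2015, when work began; C relates back to Jun 17, 2015 (work commenced).
As an ad valorem tax lien, E is senior to every other lien.
Ordering the rest by effective date: B (Jan 13, 2015), C (Jun 17, 2015), A (Feb 7, 2016), D (Jan 15, 2017).
D already ranks below B; the subordination has no effect.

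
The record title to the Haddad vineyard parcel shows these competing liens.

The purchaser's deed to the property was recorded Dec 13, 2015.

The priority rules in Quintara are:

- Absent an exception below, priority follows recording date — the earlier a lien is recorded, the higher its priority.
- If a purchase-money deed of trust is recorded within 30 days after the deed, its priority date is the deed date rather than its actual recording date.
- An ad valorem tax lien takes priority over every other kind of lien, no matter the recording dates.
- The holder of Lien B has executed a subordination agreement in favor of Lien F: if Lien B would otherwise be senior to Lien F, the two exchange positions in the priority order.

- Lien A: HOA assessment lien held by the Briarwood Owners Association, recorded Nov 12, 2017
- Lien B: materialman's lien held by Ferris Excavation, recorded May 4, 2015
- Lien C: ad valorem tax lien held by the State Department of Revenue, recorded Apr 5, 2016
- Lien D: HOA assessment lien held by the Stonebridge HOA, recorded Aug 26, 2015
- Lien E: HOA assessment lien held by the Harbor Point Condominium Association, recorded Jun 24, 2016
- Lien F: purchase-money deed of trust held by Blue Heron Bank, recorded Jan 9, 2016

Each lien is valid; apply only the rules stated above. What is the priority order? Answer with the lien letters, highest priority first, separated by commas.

Effective dates after the stated exceptions: F's effective date is the deed date, Dec 13, 2015.
C is an ad valorem tax lien, so it outranks all other liens regardless of date.
The other liens, earliest effective date first: B (May 4, 2015), D (Aug 26, 2015), F (Dec 13, 2015), E (Jun 24, 2016), A (Nov 12, 2017).
B is senior to F before the subordination, so the two trade places.

C, F, D, B, E, A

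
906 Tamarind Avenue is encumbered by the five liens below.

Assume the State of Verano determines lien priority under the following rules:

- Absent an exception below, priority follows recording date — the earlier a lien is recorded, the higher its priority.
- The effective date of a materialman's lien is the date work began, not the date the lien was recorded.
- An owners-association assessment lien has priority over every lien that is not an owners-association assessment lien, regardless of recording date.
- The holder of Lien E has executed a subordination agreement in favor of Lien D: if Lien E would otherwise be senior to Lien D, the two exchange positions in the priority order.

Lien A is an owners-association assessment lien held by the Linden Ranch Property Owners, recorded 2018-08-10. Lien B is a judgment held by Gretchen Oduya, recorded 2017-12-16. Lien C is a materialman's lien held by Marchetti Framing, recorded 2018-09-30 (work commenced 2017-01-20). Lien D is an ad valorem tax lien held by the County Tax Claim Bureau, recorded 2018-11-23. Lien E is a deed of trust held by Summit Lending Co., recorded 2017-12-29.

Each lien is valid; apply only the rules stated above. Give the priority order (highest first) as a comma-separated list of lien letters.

Effective dates after the stated exceptions: C relates back to 2017-01-20 (work commenced).
A is an owners-association assessment lien, so it outranks all other liens regardless of date.
The other liens, earliest effective date first: C (2017-01-20), B (2017-12-16), E (2017-12-29), D (2018-11-23).
The subordination applies — E was senior to D — so E and D swap.

A, C, B, D, E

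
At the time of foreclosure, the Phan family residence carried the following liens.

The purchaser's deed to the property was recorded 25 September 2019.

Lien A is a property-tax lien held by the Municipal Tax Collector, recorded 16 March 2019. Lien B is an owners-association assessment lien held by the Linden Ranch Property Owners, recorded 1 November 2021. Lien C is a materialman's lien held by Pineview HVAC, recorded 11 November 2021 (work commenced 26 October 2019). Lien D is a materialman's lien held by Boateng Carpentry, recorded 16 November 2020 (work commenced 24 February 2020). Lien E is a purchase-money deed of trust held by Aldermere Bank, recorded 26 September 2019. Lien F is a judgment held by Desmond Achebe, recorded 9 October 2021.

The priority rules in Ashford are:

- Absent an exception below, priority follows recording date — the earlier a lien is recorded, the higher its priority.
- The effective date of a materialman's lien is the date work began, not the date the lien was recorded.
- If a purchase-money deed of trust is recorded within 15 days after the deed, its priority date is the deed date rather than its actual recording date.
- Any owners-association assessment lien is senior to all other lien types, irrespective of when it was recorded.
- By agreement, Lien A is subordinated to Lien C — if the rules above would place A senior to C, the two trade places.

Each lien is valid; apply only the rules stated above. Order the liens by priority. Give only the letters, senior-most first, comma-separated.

Effective dates: C is treated as recorded 26 October 2019, the work-commencement date; D's effective date is 24 February 2020, when work began; E relates back to the deed date 25 September 2019.
B is an owners-association assessment lien and takes priority over every other lien.
Ordering the rest by effective date: A (16 March 2019), E (25 September 2019), C (26 October 2019), D (24 February 2020), F (9 October 2021).
A is senior to C before the subordination, so the two trade places.

B, C, E, A, D, F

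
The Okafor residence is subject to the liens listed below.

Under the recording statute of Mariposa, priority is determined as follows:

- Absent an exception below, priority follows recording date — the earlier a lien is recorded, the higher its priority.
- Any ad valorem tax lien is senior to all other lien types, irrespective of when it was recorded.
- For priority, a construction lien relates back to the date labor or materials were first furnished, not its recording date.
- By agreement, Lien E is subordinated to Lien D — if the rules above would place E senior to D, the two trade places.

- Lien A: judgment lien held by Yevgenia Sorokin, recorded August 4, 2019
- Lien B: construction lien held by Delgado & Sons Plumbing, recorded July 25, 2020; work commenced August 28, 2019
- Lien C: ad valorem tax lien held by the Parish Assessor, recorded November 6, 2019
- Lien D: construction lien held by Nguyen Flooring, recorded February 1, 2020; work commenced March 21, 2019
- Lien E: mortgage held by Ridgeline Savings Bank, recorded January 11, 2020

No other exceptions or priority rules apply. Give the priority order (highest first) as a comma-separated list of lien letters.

C, D, A, B, E

Adjusting effective dates: B is treated as recorded August 28, 2019, the work-commencement date; D relates back to March 21, 2019 (work commenced).
C is an ad valorem tax lien and takes priority over every other lien.
The other liens, earliest effective date first: D (March 21, 2019), A (August 4, 2019), B (August 28, 2019), E (January 11, 2020).
E is already junior to D, so the subordination agreement changes nothing.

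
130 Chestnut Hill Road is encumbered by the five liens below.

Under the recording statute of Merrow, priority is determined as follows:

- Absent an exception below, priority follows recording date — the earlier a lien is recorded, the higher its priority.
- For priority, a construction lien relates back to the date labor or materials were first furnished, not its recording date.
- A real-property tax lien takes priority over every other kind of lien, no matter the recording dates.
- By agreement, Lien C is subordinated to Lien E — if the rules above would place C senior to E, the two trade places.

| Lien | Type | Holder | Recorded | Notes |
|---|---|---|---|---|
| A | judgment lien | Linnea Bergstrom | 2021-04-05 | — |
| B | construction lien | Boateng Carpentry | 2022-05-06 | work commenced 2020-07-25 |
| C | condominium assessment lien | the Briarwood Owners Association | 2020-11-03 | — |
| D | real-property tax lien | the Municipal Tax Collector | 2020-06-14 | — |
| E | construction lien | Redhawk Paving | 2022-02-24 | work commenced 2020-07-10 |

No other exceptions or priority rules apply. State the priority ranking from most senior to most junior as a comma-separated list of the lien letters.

Effective dates after the stated exceptions: B is treated as recorded 2020-07-25, the work-commencement date; E relates back to 2020-07-10 (work commenced).
D is a real-property tax lien, so it outranks all other liens regardless of date.
Ordering the rest by effective date: E (2020-07-10), B (2020-07-25), C (2020-11-03), A (2021-04-05).
Since C is not senior to E, the subordination leaves the order unchanged.

D, E, B, C, A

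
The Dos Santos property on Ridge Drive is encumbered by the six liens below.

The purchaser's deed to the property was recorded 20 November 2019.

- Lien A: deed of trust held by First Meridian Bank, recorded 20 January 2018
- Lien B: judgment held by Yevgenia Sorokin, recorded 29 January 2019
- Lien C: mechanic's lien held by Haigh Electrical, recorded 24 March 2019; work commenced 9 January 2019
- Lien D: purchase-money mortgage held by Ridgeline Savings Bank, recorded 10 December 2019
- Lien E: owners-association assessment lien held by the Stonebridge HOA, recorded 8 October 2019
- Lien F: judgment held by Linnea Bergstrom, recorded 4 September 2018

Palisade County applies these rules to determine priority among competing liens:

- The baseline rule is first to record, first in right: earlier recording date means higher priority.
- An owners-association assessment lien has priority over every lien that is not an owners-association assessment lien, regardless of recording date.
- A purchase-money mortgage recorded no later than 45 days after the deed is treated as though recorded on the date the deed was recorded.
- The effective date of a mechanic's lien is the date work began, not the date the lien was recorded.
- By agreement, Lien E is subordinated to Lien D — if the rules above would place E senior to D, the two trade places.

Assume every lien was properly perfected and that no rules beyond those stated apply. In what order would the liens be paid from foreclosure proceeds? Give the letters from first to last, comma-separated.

D, A, F, C, B, E

First, effective dates: C relates back to 9 January 2019 (work commenced); D relates back to the deed date 20 November 2019.
E is an owners-association assessment lien and takes priority over every other lien.
Among the remaining liens, by effective date: A (20 January 2018), F (4 September 2018), C (9 January 2019), B (29 January 2019), D (20 November 2019).
E would otherwise be senior to D, so under the subordination agreement E and D exchange positions.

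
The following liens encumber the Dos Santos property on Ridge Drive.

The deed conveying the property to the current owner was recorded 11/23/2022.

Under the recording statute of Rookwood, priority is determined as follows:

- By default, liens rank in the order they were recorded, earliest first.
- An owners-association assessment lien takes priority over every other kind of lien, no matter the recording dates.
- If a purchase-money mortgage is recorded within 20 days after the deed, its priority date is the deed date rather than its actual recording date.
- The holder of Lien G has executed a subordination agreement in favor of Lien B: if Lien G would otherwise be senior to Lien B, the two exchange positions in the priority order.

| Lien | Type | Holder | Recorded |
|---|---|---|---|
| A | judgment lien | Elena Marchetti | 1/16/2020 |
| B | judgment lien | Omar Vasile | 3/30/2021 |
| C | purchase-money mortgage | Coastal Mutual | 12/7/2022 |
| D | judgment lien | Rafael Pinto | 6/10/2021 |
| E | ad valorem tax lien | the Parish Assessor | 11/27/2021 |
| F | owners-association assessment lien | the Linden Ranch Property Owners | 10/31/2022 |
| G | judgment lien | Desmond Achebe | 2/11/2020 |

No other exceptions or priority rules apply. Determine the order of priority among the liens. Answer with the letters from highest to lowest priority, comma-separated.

F, A, B, G, D, E, C

First, effective dates: C was recorded within the 20-day window, so its effective date is the deed date 11/23/2022.
F is an owners-association assessment lien, so it outranks all other liens regardless of date.
Remaining liens by effective date: A (1/16/2020), G (2/11/2020), B (3/30/2021), D (6/10/2021), E (11/27/2021), C (11/23/2022).
Because G would otherwise rank above B, the subordination swaps them.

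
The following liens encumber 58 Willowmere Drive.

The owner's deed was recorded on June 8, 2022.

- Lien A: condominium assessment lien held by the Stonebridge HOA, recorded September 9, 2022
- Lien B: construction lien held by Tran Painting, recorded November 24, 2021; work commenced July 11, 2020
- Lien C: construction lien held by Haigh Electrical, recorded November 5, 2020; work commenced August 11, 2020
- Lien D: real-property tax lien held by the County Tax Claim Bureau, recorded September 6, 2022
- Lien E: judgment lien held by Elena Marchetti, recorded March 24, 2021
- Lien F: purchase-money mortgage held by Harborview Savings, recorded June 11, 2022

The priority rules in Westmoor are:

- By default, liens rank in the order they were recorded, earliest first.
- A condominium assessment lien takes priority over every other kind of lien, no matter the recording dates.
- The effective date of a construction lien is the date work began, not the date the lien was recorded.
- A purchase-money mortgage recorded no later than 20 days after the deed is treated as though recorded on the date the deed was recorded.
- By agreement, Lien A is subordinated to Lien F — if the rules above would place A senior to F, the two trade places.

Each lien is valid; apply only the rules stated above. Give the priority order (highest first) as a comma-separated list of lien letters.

First, effective dates: B is treated as recorded July 11, 2020, the work-commencement date; C's effective date is August 11, 2020, when work began; F was recorded within the 20-day window, so its effective date is the deed date June 8, 2022.
A, as a condominium assessment lien, has superpriority and ranks first.
Ordering the rest by effective date: B (July 11, 2020), C (August 11, 2020), E (March 24, 2021), F (June 8, 2022), D (September 6, 2022).
Because A would otherwise rank above F, the subordination swaps them.

F, B, C, E, A, D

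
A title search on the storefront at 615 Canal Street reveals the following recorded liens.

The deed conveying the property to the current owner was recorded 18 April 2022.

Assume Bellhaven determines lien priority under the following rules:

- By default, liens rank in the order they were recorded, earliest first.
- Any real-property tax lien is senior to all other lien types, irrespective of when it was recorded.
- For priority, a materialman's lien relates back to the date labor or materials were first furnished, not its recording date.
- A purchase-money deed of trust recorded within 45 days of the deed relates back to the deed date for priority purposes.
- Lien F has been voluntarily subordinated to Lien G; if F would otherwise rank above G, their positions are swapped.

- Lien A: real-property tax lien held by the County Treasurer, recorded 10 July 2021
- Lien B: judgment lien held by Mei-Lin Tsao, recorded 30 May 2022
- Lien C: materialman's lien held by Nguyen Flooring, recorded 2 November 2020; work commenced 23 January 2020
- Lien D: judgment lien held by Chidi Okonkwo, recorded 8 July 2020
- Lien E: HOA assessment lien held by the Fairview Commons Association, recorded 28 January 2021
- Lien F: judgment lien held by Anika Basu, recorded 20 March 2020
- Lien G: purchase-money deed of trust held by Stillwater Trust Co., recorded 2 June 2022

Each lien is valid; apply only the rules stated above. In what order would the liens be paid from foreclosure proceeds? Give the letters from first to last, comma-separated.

Adjusting effective dates: C is treated as recorded 23 January 2020, the work-commencement date; G's effective date is the deed date, 18 April 2022.
As a real-property tax lien, A is senior to every other lien.
Ordering the rest by effective date: C (23 January 2020), F (20 March 2020), D (8 July 2020), E (28 January 2021), G (18 April 2022), B (30 May 2022).
The subordination applies — F was senior to G — so F and G swap.

A, C, G, D, E, F, B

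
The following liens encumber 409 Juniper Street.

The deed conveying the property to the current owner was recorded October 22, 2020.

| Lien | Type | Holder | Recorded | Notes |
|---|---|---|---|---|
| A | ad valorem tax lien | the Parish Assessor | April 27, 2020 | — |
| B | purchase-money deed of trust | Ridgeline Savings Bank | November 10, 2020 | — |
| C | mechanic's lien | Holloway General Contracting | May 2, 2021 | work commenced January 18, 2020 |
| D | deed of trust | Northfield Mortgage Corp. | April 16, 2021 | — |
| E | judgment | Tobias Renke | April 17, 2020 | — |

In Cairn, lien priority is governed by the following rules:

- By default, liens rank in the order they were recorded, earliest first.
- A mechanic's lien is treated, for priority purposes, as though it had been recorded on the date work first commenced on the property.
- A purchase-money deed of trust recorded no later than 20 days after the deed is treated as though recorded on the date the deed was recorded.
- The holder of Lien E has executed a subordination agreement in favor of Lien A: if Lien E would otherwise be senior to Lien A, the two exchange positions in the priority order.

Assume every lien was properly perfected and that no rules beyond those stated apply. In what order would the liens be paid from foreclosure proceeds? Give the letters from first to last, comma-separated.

Adjusting effective dates: B relates back to the deed date October 22, 2020; C's effective date is January 18, 2020, when work began.
Ordering by effective date: C (January 18, 2020), E (April 17, 2020), A (April 27, 2020), B (October 22, 2020), D (April 16, 2021).
Because E would otherwise rank above A, the subordination swaps them.

C, A, E, B, D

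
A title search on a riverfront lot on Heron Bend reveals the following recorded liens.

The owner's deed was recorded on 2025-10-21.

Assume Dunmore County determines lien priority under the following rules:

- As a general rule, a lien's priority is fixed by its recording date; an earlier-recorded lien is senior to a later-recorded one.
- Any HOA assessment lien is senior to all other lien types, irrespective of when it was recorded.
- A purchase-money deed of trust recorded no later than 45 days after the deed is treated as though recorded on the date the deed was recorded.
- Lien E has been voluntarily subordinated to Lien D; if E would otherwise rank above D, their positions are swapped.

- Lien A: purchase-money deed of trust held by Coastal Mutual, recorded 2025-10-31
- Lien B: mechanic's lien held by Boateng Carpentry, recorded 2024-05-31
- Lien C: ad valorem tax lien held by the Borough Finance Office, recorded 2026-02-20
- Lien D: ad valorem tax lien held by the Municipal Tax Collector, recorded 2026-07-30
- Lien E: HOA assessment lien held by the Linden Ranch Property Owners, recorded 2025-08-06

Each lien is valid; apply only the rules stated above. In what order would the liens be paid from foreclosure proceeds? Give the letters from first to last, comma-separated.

Effective dates: A's effective date is the deed date, 2025-10-21.
E, as an HOA assessment lien, has superpriority and ranks first.
Ordering the rest by effective date: B (2024-05-31), A (2025-10-21), C (2026-02-20), D (2026-07-30).
The subordination applies — E was senior to D — so E and D swap.

D, B, A, C, E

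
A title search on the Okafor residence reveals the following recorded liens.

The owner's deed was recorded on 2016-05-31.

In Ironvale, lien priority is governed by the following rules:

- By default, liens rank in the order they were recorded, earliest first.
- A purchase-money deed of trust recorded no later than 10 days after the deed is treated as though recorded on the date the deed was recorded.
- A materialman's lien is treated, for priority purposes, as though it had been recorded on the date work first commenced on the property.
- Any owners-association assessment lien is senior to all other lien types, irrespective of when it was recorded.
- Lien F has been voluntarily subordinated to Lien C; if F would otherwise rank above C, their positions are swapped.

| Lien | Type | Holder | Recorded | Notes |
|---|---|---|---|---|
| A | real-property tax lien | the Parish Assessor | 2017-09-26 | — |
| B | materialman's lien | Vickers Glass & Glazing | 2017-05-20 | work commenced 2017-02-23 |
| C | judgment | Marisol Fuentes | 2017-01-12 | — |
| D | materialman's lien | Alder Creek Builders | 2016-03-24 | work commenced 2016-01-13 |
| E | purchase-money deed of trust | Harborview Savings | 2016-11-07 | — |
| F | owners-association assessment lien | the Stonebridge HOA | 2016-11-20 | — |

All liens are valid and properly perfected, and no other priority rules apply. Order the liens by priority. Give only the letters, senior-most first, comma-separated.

Adjusting effective dates: B relates back to 2017-02-23 (work commenced); D's effective date is 2016-01-13, when work began; E was recorded 160 days after the deed, outside the 10-day window, so it keeps its recording date.
As an owners-association assessment lien, F is senior to every other lien.
The other liens, earliest effective date first: D (2016-01-13), E (2016-11-07), C (2017-01-12), B (2017-02-23), A (2017-09-26).
The subordination applies — F was senior to C — so F and C swap.

C, D, E, F, B, A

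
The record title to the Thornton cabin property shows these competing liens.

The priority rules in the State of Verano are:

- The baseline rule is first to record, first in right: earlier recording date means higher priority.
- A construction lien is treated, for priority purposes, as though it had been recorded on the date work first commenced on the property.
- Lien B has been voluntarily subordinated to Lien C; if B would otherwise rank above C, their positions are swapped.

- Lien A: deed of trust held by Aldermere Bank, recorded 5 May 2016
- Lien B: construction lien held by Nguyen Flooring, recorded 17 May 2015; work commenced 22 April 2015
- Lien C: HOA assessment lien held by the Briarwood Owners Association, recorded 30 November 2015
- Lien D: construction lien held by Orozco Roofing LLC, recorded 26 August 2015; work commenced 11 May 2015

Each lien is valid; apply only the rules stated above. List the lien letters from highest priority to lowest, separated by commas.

C, D, B, A

Effective dates after the stated exceptions: B is treated as recorded 22 April 2015, the work-commencement date; D relates back to 11 May 2015 (work commenced).
Ordering by effective date: B (22 April 2015), D (11 May 2015), C (30 November 2015), A (5 May 2016).
B would otherwise be senior to C, so under the subordination agreement B and C exchange positions.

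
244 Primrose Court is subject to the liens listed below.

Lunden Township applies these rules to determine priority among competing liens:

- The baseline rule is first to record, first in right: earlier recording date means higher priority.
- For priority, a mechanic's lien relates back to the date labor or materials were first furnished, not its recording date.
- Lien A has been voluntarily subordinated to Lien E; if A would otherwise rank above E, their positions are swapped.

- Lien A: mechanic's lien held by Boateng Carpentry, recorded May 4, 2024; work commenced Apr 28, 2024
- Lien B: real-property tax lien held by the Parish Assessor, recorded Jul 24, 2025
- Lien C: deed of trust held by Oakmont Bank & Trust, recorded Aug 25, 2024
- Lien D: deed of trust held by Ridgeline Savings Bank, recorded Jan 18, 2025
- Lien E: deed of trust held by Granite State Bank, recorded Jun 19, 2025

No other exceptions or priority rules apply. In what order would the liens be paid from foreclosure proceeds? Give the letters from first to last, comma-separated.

First, effective dates: A's effective date is Apr 28, 2024, when work began.
Sorted by effective date: A (Apr 28, 2024), C (Aug 25, 2024), D (Jan 18, 2025), E (Jun 19, 2025), B (Jul 24, 2025).
The subordination applies — A was senior to E — so A and E swap.

E, C, D, A, B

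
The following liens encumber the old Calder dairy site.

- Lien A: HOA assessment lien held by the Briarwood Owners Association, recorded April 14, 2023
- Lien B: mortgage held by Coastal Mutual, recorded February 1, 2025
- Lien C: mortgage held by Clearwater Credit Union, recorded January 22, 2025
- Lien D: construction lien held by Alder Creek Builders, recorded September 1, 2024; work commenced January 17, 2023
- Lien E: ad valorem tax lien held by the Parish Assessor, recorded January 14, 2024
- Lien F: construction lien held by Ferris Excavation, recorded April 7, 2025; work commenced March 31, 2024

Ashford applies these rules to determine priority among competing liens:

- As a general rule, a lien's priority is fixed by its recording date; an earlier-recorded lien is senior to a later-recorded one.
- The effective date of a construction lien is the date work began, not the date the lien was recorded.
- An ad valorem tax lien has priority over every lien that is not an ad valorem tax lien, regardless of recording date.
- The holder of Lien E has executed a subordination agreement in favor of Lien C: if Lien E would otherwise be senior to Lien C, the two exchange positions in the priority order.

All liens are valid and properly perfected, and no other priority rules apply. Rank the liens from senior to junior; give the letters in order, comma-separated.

Effective dates: D's effective date is January 17, 2023, when work began; F's effective date is March 31, 2024, when work began.
E is an ad valorem tax lien, so it outranks all other liens regardless of date.
Among the remaining liens, by effective date: D (January 17, 2023), A (April 14, 2023), F (March 31, 2024), C (January 22, 2025), B (February 1, 2025).
E would otherwise be senior to C, so under the subordination agreement E and C exchange positions.

C, D, A, F, E, B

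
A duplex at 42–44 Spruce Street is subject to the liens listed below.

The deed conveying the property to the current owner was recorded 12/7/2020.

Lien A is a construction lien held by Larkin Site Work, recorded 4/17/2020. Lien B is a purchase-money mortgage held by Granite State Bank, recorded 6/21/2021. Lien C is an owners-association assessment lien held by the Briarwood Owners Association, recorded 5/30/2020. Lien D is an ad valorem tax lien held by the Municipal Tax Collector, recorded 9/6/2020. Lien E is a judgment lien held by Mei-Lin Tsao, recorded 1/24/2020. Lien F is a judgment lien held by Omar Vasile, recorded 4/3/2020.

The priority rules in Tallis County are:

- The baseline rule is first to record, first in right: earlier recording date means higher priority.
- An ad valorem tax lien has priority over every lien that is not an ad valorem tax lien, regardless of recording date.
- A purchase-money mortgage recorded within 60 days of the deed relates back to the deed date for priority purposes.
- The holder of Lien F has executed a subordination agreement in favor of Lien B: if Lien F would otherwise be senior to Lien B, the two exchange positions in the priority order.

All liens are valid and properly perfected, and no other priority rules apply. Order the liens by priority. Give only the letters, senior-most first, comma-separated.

Effective dates: B was recorded 196 days after the deed — beyond 60 days — so no relation-back applies.
D is an ad valorem tax lien, so it outranks all other liens regardless of date.
Among the remaining liens, by effective date: E (1/24/2020), F (4/3/2020), A (4/17/2020), C (5/30/2020), B (6/21/2021).
F is senior to B before the subordination, so the two trade places.

D, E, B, A, C, F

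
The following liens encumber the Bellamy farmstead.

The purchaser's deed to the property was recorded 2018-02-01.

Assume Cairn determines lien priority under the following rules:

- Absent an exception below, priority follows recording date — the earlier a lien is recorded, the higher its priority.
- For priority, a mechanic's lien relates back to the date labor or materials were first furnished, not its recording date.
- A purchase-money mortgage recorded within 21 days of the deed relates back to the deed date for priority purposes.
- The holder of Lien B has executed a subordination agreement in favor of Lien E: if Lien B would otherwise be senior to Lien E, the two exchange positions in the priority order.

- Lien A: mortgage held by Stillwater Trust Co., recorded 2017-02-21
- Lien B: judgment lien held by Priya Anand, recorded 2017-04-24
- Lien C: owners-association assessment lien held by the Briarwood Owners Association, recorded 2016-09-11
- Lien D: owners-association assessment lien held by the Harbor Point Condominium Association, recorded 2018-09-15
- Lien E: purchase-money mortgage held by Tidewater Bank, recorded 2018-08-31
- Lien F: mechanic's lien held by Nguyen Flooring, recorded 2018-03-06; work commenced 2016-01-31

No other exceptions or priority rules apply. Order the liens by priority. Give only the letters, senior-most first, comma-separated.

Effective dates: E was recorded 211 days after the deed, outside the 21-day window, so it keeps its recording date; F relates back to 2016-01-31 (work commenced).
By effective date, earliest first: F (2016-01-31), C (2016-09-11), A (2017-02-21), B (2017-04-24), E (2018-08-31), D (2018-09-15).
B would otherwise be senior to E, so under the subordination agreement B and E exchange positions.

F, C, A, E, B, D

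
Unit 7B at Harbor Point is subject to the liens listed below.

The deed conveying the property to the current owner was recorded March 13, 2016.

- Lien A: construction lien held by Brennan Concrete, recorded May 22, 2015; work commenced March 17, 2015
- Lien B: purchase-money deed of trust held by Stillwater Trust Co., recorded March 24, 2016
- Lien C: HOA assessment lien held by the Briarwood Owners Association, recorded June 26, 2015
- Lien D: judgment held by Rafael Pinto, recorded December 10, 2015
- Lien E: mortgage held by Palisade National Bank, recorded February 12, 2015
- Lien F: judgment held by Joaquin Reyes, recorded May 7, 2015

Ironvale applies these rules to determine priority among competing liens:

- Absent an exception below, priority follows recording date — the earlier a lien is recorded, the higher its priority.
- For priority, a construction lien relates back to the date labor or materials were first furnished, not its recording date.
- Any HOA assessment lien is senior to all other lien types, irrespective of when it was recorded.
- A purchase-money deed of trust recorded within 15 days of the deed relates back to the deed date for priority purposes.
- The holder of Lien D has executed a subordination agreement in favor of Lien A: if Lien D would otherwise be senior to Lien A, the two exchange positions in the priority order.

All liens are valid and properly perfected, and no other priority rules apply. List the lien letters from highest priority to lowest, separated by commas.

First, effective dates: A's effective date is March 17, 2015, when work began; B relates back to the deed date March 13, 2016.
C is an HOA assessment lien, so it outranks all other liens regardless of date.
Remaining liens by effective date: E (February 12, 2015), A (March 17, 2015), F (May 7, 2015), D (December 10, 2015), B (March 13, 2016).
Since D is not senior to A, the subordination leaves the order unchanged.

C, E, A, F, D, B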